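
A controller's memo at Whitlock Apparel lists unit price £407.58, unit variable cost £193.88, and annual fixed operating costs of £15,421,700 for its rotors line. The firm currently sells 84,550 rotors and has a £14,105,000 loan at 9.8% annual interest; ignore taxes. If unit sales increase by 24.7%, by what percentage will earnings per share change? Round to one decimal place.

+353.0%

At 84,550 units, contribution = 84,550 × £213.70 = £18,068,335.00.
Operating income = contribution − fixed costs = £18,068,335.00 − £15,421,700 = £2,646,635.00.
Interest = £1,382,290.00, so EBIT − I = £1,264,345.00.
Degree of combined leverage = contribution ÷ (EBIT − I) = £18,068,335.00 ÷ £1,264,345.00 = 14.2907.
%ΔEPS = DCL × %ΔSales = 14.2907 × +24.7% = +353.0%.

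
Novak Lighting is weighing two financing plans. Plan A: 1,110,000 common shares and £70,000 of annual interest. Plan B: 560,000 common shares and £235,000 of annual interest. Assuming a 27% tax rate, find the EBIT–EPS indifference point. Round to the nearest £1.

Set EPS_A = EPS_B: (EBIT − £70,000)(1 − 0.27) ÷ 1,110,000 = (EBIT − £235,000)(1 − 0.27) ÷ 560,000.
Cancelling (1 − t) and cross-multiplying: 560,000·(EBIT − 70,000) = 1,110,000·(EBIT − 235,000).
EBIT × (1,110,000 − 560,000) = 235,000 × 1,110,000 − 70,000 × 560,000 = 221,650,000,000, so EBIT = 221,650,000,000 ÷ 550,000 = 403,000.00.

£403,000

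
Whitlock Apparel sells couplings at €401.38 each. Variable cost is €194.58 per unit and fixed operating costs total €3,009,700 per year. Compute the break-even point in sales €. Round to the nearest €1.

€5,841,554

Contribution margin per unit = €401.38 − €194.58 = €206.80, a CM ratio of €206.80 ÷ €401.38 = 0.5152.
Break-even revenue = fixed costs × price ÷ CM = €3,009,700 × €401.38 ÷ €206.80 = €5,841,554.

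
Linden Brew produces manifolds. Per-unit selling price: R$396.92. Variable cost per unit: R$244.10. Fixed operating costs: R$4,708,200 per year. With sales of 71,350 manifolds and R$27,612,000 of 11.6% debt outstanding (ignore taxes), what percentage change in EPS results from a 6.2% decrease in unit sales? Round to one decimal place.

At 71,350 units, contribution = 71,350 × R$152.82 = R$10,903,707.00.
Subtracting fixed costs: EBIT = R$10,903,707.00 − R$4,708,200 = R$6,195,507.00.
Interest = R$3,202,992.00, so EBIT − I = R$2,992,515.00.
DCL = total CM / (EBIT − I) = R$10,903,707.00 / R$2,992,515.00 = 3.6437.
EPS therefore changes by 3.6437 × (-6.2%) = -22.6%.

-22.6%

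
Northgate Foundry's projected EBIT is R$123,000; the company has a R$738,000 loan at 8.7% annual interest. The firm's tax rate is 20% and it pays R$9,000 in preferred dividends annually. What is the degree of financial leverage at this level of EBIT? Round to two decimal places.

Interest = R$64,206.00.
Preferred dividends grossed up pre-tax: R$9,000 / (1 − 0.20) = R$11,250.00.
DFL = EBIT ÷ [EBIT − I − D_p/(1−t)] = R$123,000 ÷ [R$123,000 − R$64,206.00 − R$11,250.00] = R$123,000 ÷ R$47,544.00 = 2.5871.

2.59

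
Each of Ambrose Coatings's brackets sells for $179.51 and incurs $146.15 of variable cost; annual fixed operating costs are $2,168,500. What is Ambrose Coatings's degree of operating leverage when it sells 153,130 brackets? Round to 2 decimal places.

1.74

Total contribution margin = 153,130 × $33.36 = $5,108,416.80.
EBIT = $5,108,416.80 − $2,168,500 = $2,939,916.80.
Degree of operating leverage = $5,108,416.80 / $2,939,916.80 = 1.7376.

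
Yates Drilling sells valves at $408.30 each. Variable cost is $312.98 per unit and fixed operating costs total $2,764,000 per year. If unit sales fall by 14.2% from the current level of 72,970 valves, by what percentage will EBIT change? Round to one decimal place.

Total contribution margin = 72,970 × $95.32 = $6,955,500.40.
Subtracting fixed costs: EBIT = $6,955,500.40 − $2,764,000 = $4,191,500.40.
So DOL = total CM / EBIT = $6,955,500.40 / $4,191,500.40 = 1.6594.
Operating income changes by 1.6594 × -14.2% = -23.6%.

-23.6%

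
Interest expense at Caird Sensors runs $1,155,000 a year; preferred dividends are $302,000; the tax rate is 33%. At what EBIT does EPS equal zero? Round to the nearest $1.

$1,605,746

Grossing the preferred dividend up to pre-tax terms: $302,000 / (1 − 0.33) = $450,746.27.
EPS = 0 when EBIT covers interest plus the pre-tax preferred burden: $1,155,000 + $450,746.27 = $1,605,746.27.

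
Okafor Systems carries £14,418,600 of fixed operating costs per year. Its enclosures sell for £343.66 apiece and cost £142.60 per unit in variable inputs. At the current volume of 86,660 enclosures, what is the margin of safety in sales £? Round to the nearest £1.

£5,136,713

Unit CM = price − variable cost = £343.66 − £142.60 = £201.06. Break-even units = £14,418,600 ÷ £201.06 = 71,712.92; break-even revenue = 71,712.92 × £343.66 = £24,644,862.61.
Current sales = 86,660 × £343.66 = £29,781,575.60.
Margin of safety = £29,781,575.60 − £24,644,862.61 = £5,136,713.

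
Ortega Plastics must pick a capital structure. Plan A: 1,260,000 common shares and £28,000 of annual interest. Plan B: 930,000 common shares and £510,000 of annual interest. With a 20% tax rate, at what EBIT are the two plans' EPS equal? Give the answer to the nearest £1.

£1,868,364

At indifference, (EBIT − 28,000)(1 − t)/1,260,000 = (EBIT − 510,000)(1 − t)/930,000.
Cancelling (1 − t) and cross-multiplying: 930,000·(EBIT − 28,000) = 1,260,000·(EBIT − 510,000).
Solving, EBIT = (510,000·1,260,000 − 28,000·930,000) / (1,260,000 − 930,000) = 616,560,000,000 / 330,000 = 1,868,363.64.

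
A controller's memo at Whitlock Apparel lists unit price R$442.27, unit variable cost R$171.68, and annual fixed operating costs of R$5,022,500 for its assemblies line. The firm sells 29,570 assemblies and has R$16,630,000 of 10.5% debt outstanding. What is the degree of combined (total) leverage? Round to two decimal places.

6.49

Total contribution margin = 29,570 × R$270.59 = R$8,001,346.30.
Subtracting fixed costs: EBIT = R$8,001,346.30 − R$5,022,500 = R$2,978,846.30. Interest = R$1,746,150.00, so EBIT − I = R$1,232,696.30.
Degree of total leverage = total CM / (EBIT − interest) = R$8,001,346.30 / R$1,232,696.30 = 6.4909.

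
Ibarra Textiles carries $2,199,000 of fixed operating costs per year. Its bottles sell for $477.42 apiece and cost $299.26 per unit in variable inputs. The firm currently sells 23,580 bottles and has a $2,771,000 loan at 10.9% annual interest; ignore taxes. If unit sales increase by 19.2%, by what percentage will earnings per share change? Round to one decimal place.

Total contribution margin = 23,580 × $178.16 = $4,201,012.80.
Subtracting fixed costs: EBIT = $4,201,012.80 − $2,199,000 = $2,002,012.80.
Interest = $302,039.00, so EBIT − I = $1,699,973.80.
Degree of combined leverage = contribution ÷ (EBIT − I) = $4,201,012.80 ÷ $1,699,973.80 = 2.4712.
EPS therefore changes by 2.4712 × (+19.2%) = +47.4%.

+47.4%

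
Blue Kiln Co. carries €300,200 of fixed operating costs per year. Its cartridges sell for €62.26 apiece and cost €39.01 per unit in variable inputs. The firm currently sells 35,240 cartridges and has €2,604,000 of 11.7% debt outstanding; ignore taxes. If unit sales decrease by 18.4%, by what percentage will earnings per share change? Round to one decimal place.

At 35,240 units, contribution = 35,240 × €23.25 = €819,330.00.
Operating income = contribution − fixed costs = €819,330.00 − €300,200 = €519,130.00.
After interest of €304,668.00, pre-tax earnings = €214,462.00.
Degree of combined leverage = contribution ÷ (EBIT − I) = €819,330.00 ÷ €214,462.00 = 3.8204.
EPS therefore changes by 3.8204 × (-18.4%) = -70.3%.

-70.3%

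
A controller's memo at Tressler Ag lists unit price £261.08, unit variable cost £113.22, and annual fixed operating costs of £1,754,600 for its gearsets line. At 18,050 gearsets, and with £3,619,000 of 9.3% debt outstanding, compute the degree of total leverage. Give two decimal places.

Contribution at this volume is 18,050 × £147.86 = £2,668,873.00.
EBIT = £2,668,873.00 − £1,754,600 = £914,273.00. Interest = £336,567.00, so EBIT − I = £577,706.00.
DCL = contribution ÷ (EBIT − I) = £2,668,873.00 ÷ £577,706.00 = 4.6198.

4.62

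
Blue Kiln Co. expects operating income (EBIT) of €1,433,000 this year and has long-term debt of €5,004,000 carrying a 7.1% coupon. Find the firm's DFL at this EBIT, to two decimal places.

1.33

Annual interest charges come to €355,284.00.
Degree of financial leverage = EBIT / (EBIT − interest) = €1,433,000 / €1,077,716.00 = 1.3297.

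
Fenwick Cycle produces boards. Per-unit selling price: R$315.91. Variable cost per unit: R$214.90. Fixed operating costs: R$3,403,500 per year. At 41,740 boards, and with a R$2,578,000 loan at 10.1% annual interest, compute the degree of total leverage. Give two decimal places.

7.63

At 41,740 units, contribution = 41,740 × R$101.01 = R$4,216,157.40.
Subtracting fixed costs: EBIT = R$4,216,157.40 − R$3,403,500 = R$812,657.40. Interest = R$260,378.00, so EBIT − I = R$552,279.40.
Degree of total leverage = total CM / (EBIT − interest) = R$4,216,157.40 / R$552,279.40 = 7.6341.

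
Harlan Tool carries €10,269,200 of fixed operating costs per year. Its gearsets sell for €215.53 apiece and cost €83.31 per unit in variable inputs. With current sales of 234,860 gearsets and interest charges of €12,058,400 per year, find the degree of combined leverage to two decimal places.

3.56

Total contribution margin = 234,860 × €132.22 = €31,053,189.20.
EBIT = €31,053,189.20 − €10,269,200 = €20,783,989.20. Interest = €12,058,400.00.
DOL = €31,053,189.20 ÷ €20,783,989.20 = 1.4941; DFL = €20,783,989.20 ÷ €8,725,589.20 = 2.3820.
DCL = DOL × DFL = 1.4941 × 2.3820 = 3.5589.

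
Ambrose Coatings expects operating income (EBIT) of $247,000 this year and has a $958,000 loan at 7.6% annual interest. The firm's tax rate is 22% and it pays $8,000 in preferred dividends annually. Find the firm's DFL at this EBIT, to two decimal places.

Interest = $72,808.00.
Preferred dividends grossed up pre-tax: $8,000 / (1 − 0.22) = $10,256.41.
DFL = EBIT ÷ [EBIT − I − D_p/(1−t)] = $247,000 ÷ [$247,000 − $72,808.00 − $10,256.41] = $247,000 ÷ $163,935.59 = 1.5067.

1.51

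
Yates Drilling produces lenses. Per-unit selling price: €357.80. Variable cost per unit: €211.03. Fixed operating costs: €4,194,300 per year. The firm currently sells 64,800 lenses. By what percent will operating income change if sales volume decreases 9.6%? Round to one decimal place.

Contribution at this volume is 64,800 × €146.77 = €9,510,696.00.
Subtracting fixed costs: EBIT = €9,510,696.00 − €4,194,300 = €5,316,396.00.
So DOL = total CM / EBIT = €9,510,696.00 / €5,316,396.00 = 1.7889.
So EBIT moves 1.7889 × (-9.6%) = -17.2%.

-17.2%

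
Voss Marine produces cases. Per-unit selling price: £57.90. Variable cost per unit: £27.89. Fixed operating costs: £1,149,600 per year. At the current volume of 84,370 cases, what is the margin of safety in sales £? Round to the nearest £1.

£2,667,034

Unit CM = price − variable cost = £57.90 − £27.89 = £30.01. Break-even units = £1,149,600 ÷ £30.01 = 38,307.23; break-even revenue = 38,307.23 × £57.90 = £2,217,988.67.
Actual sales revenue = 84,370 × £57.90 = £4,885,023.00.
Margin of safety = £4,885,023.00 − £2,217,988.67 = £2,667,034.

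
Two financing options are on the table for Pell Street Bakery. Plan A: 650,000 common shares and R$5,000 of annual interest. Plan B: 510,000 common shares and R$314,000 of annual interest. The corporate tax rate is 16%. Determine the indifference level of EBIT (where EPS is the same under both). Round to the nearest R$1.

At indifference, (EBIT − 5,000)(1 − t)/650,000 = (EBIT − 314,000)(1 − t)/510,000.
Cancelling (1 − t) and cross-multiplying: 510,000·(EBIT − 5,000) = 650,000·(EBIT − 314,000).
EBIT × (650,000 − 510,000) = 314,000 × 650,000 − 5,000 × 510,000 = 201,550,000,000, so EBIT = 201,550,000,000 ÷ 140,000 = 1,439,642.86.

R$1,439,643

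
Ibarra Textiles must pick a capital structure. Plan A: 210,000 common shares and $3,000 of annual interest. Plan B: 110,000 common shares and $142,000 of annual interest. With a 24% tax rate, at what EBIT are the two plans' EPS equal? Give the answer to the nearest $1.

$294,900

Set EPS_A = EPS_B: (EBIT − $3,000)(1 − 0.24) ÷ 210,000 = (EBIT − $142,000)(1 − 0.24) ÷ 110,000.
The (1 − t) factor cancels: (EBIT − 3,000) × 110,000 = (EBIT − 142,000) × 210,000.
Solving, EBIT = (142,000·210,000 − 3,000·110,000) / (210,000 − 110,000) = 29,490,000,000 / 100,000 = 294,900.00.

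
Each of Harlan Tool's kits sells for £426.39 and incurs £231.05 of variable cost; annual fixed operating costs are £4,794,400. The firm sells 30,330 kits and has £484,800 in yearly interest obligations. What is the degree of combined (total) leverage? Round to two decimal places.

At 30,330 units, contribution = 30,330 × £195.34 = £5,924,662.20.
Operating income = contribution − fixed costs = £5,924,662.20 − £4,794,400 = £1,130,262.20. Interest = £484,800.00, so EBIT − I = £645,462.20.
DCL = contribution ÷ (EBIT − I) = £5,924,662.20 ÷ £645,462.20 = 9.1789.

9.18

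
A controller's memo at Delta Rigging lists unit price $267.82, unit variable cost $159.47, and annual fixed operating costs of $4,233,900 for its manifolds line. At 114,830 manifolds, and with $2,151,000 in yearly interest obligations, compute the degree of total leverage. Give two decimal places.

2.05

Contribution at this volume is 114,830 × $108.35 = $12,441,830.50.
Subtracting fixed costs: EBIT = $12,441,830.50 − $4,233,900 = $8,207,930.50. Interest = $2,151,000.00.
DOL = $12,441,830.50 ÷ $8,207,930.50 = 1.5158; DFL = $8,207,930.50 ÷ $6,056,930.50 = 1.3551.
DCL = DOL × DFL = 1.5158 × 1.3551 = 2.0541.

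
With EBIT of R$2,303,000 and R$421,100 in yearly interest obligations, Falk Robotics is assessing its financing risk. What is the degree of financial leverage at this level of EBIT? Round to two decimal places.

Interest = R$421,100.00.
Degree of financial leverage = EBIT / (EBIT − interest) = R$2,303,000 / R$1,881,900.00 = 1.2238.

1.22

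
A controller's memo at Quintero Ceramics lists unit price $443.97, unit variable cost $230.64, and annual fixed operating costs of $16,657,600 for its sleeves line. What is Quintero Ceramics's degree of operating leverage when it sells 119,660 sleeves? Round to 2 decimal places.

2.88

At 119,660 units, contribution = 119,660 × $213.33 = $25,527,067.80.
Subtracting fixed costs: EBIT = $25,527,067.80 − $16,657,600 = $8,869,467.80.
DOL = contribution ÷ EBIT = $25,527,067.80 ÷ $8,869,467.80 = 2.8781.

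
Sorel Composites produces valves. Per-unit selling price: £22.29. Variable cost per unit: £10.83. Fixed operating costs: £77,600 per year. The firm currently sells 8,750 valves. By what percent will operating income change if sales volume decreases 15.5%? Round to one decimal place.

-68.5%

Contribution at this volume is 8,750 × £11.46 = £100,275.00.
Operating income = contribution − fixed costs = £100,275.00 − £77,600 = £22,675.00.
Degree of operating leverage = £100,275.00 / £22,675.00 = 4.4223.
%ΔEBIT = DOL × %ΔSales = 4.4223 × -15.5% = -68.5%.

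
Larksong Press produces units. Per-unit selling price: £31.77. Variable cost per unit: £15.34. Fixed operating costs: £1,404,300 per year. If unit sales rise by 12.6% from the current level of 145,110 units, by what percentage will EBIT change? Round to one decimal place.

+30.7%

At 145,110 units, contribution = 145,110 × £16.43 = £2,384,157.30.
Subtracting fixed costs: EBIT = £2,384,157.30 − £1,404,300 = £979,857.30.
Degree of operating leverage = £2,384,157.30 / £979,857.30 = 2.4332.
%ΔEBIT = DOL × %ΔSales = 2.4332 × +12.6% = +30.7%.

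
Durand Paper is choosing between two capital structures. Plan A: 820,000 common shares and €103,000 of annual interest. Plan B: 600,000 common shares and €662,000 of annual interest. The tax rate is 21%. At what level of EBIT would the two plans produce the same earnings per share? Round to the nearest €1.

Set EPS_A = EPS_B: (EBIT − €103,000)(1 − 0.21) ÷ 820,000 = (EBIT − €662,000)(1 − 0.21) ÷ 600,000.
Cancelling (1 − t) and cross-multiplying: 600,000·(EBIT − 103,000) = 820,000·(EBIT − 662,000).
Solving, EBIT = (662,000·820,000 − 103,000·600,000) / (820,000 − 600,000) = 481,040,000,000 / 220,000 = 2,186,545.45.

€2,186,545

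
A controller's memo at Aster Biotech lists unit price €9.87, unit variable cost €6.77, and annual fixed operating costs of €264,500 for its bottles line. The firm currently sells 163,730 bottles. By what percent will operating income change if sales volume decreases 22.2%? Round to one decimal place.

Contribution at this volume is 163,730 × €3.10 = €507,563.00.
EBIT = €507,563.00 − €264,500 = €243,063.00.
Degree of operating leverage = €507,563.00 / €243,063.00 = 2.0882.
%ΔEBIT = DOL × %ΔSales = 2.0882 × -22.2% = -46.4%.

-46.4%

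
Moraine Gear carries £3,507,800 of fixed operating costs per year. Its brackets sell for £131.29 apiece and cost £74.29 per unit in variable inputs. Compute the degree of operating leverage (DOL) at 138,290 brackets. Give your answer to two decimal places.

Contribution at this volume is 138,290 × £57.00 = £7,882,530.00.
Subtracting fixed costs: EBIT = £7,882,530.00 − £3,507,800 = £4,374,730.00.
Degree of operating leverage = £7,882,530.00 / £4,374,730.00 = 1.8018.

1.80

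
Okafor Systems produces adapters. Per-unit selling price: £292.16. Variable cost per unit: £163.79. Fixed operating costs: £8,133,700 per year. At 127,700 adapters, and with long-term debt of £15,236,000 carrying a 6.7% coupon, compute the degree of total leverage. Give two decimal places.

2.26

At 127,700 units, contribution = 127,700 × £128.37 = £16,392,849.00.
EBIT = £16,392,849.00 − £8,133,700 = £8,259,149.00. Interest = £1,020,812.00.
DOL = £16,392,849.00 ÷ £8,259,149.00 = 1.9848; DFL = £8,259,149.00 ÷ £7,238,337.00 = 1.1410.
DCL = DOL × DFL = 1.9848 × 1.1410 = 2.2647.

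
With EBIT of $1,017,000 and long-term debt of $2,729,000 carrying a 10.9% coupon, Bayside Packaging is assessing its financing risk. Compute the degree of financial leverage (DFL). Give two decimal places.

1.41

Interest = $297,461.00.
Degree of financial leverage = EBIT / (EBIT − interest) = $1,017,000 / $719,539.00 = 1.4134.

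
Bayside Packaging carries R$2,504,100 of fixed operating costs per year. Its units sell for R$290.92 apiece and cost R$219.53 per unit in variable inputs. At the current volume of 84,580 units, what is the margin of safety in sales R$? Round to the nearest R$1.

Each unit contributes R$290.92 − R$219.53 = R$71.39. Break-even units = R$2,504,100 ÷ R$71.39 = 35,076.34; break-even revenue = 35,076.34 × R$290.92 = R$10,204,409.19.
Actual sales revenue = 84,580 × R$290.92 = R$24,606,013.60.
Margin of safety = R$24,606,013.60 − R$10,204,409.19 = R$14,401,604.

R$14,401,604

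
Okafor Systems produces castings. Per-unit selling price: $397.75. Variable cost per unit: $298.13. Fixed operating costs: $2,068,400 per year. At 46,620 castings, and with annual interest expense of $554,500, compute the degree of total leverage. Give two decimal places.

2.30

Contribution at this volume is 46,620 × $99.62 = $4,644,284.40.
Operating income = contribution − fixed costs = $4,644,284.40 − $2,068,400 = $2,575,884.40. Interest = $554,500.00.
DOL = $4,644,284.40 ÷ $2,575,884.40 = 1.8030; DFL = $2,575,884.40 ÷ $2,021,384.40 = 1.2743.
DCL = DOL × DFL = 1.8030 × 1.2743 = 2.2976.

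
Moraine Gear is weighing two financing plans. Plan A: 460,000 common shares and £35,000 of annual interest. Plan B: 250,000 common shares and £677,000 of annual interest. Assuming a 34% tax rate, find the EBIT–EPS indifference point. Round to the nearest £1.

£1,441,286

At indifference, (EBIT − 35,000)(1 − t)/460,000 = (EBIT − 677,000)(1 − t)/250,000.
Cancelling (1 − t) and cross-multiplying: 250,000·(EBIT − 35,000) = 460,000·(EBIT − 677,000).
EBIT × (460,000 − 250,000) = 677,000 × 460,000 − 35,000 × 250,000 = 302,670,000,000, so EBIT = 302,670,000,000 ÷ 210,000 = 1,441,285.71.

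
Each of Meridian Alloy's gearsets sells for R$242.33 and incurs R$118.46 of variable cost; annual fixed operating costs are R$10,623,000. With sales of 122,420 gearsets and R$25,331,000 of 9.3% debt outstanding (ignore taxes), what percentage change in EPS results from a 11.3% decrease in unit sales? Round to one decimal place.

Total contribution margin = 122,420 × R$123.87 = R$15,164,165.40.
Subtracting fixed costs: EBIT = R$15,164,165.40 − R$10,623,000 = R$4,541,165.40.
Interest = R$2,355,783.00, so EBIT − I = R$2,185,382.40.
Degree of combined leverage = contribution ÷ (EBIT − I) = R$15,164,165.40 ÷ R$2,185,382.40 = 6.9389.
EPS therefore changes by 6.9389 × (-11.3%) = -78.4%.

-78.4%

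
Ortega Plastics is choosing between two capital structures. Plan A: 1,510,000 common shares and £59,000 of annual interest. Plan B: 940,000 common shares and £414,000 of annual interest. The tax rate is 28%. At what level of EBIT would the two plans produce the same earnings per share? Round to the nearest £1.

At indifference, (EBIT − 59,000)(1 − t)/1,510,000 = (EBIT − 414,000)(1 − t)/940,000.
Cancelling (1 − t) and cross-multiplying: 940,000·(EBIT − 59,000) = 1,510,000·(EBIT − 414,000).
Solving, EBIT = (414,000·1,510,000 − 59,000·940,000) / (1,510,000 − 940,000) = 569,680,000,000 / 570,000 = 999,438.60.

£999,439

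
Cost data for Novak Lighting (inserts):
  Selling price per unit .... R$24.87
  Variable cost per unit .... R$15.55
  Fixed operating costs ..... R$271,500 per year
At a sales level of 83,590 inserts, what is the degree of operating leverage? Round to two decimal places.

1.53

Contribution at this volume is 83,590 × R$9.32 = R$779,058.80.
Operating income = contribution − fixed costs = R$779,058.80 − R$271,500 = R$507,558.80.
So DOL = total CM / EBIT = R$779,058.80 / R$507,558.80 = 1.5349.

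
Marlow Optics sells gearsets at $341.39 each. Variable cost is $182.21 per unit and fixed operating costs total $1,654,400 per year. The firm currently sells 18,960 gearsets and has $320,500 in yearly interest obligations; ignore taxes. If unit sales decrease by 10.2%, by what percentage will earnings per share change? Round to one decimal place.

Contribution at this volume is 18,960 × $159.18 = $3,018,052.80.
Operating income = contribution − fixed costs = $3,018,052.80 − $1,654,400 = $1,363,652.80.
Interest = $320,500.00, so EBIT − I = $1,043,152.80.
DCL = total CM / (EBIT − I) = $3,018,052.80 / $1,043,152.80 = 2.8932.
EPS therefore changes by 2.8932 × (-10.2%) = -29.5%.

-29.5%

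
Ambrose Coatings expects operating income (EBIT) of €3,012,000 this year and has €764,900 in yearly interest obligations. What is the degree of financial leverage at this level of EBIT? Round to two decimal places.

1.34

Interest = €764,900.00.
Degree of financial leverage = EBIT / (EBIT − interest) = €3,012,000 / €2,247,100.00 = 1.3404.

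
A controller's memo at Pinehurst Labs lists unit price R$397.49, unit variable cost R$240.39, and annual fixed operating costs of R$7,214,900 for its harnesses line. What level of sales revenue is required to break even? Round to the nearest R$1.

R$18,254,937

Contribution margin per unit = R$397.49 − R$240.39 = R$157.10, a CM ratio of R$157.10 ÷ R$397.49 = 0.3952.
Break-even sales = FC ÷ CM ratio = R$7,214,900 × R$397.49 / R$157.10 = R$18,254,937.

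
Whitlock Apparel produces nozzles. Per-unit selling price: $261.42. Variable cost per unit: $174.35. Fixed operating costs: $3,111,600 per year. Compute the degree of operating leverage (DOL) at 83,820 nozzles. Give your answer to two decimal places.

At 83,820 units, contribution = 83,820 × $87.07 = $7,298,207.40.
Subtracting fixed costs: EBIT = $7,298,207.40 − $3,111,600 = $4,186,607.40.
So DOL = total CM / EBIT = $7,298,207.40 / $4,186,607.40 = 1.7432.

1.74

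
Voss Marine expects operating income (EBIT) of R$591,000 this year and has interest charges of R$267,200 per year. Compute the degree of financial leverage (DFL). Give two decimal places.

Interest = R$267,200.00.
DFL = EBIT ÷ (EBIT − I) = R$591,000 ÷ (R$591,000 − R$267,200.00) = R$591,000 ÷ R$323,800.00 = 1.8252.

1.83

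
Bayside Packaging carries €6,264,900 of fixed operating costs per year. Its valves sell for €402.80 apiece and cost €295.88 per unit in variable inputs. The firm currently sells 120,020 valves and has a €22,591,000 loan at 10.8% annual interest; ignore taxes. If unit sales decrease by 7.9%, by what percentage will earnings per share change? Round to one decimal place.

-24.6%

Contribution at this volume is 120,020 × €106.92 = €12,832,538.40.
EBIT = €12,832,538.40 − €6,264,900 = €6,567,638.40.
Interest = €2,439,828.00, so EBIT − I = €4,127,810.40.
Degree of combined leverage = contribution ÷ (EBIT − I) = €12,832,538.40 ÷ €4,127,810.40 = 3.1088.
EPS therefore changes by 3.1088 × (-7.9%) = -24.6%.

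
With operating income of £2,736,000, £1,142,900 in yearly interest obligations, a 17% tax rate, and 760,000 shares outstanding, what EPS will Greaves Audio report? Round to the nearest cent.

Interest = £1,142,900.00, so EBT = £2,736,000 − £1,142,900.00 = £1,593,100.00.
Net income = £1,593,100.00 × (1 − 0.17) = £1,322,273.00.
Per share: £1,322,273.00 / 760,000 shares = £1.74.

£1.74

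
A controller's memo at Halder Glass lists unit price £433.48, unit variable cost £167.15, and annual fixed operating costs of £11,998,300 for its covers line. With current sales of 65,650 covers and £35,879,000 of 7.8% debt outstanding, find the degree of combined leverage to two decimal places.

6.51

Contribution at this volume is 65,650 × £266.33 = £17,484,564.50.
Subtracting fixed costs: EBIT = £17,484,564.50 − £11,998,300 = £5,486,264.50. Interest = £2,798,562.00.
DOL = £17,484,564.50 ÷ £5,486,264.50 = 3.1870; DFL = £5,486,264.50 ÷ £2,687,702.50 = 2.0412.
Combined leverage = 3.1870 × 2.0412 = 6.5053.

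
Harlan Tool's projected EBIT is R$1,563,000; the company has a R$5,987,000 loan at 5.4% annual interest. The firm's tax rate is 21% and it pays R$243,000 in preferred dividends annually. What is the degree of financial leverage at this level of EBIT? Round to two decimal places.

Interest = R$323,298.00.
Pre-tax preferred-dividend burden = R$243,000 ÷ (1 − 0.21) = R$307,594.94.
DFL = EBIT ÷ [EBIT − I − D_p/(1−t)] = R$1,563,000 ÷ [R$1,563,000 − R$323,298.00 − R$307,594.94] = R$1,563,000 ÷ R$932,107.06 = 1.6768.

1.68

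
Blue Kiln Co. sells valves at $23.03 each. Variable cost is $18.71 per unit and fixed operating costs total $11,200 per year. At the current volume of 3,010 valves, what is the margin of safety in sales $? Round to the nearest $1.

$9,613

Contribution margin per unit = $23.03 − $18.71 = $4.32. Break-even units = $11,200 ÷ $4.32 = 2,592.59; break-even revenue = 2,592.59 × $23.03 = $59,707.41.
Current sales = 3,010 × $23.03 = $69,320.30.
Margin of safety = $69,320.30 − $59,707.41 = $9,613.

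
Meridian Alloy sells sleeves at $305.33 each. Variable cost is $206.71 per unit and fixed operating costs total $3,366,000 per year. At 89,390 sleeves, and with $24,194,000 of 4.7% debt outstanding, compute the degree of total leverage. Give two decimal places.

2.04

At 89,390 units, contribution = 89,390 × $98.62 = $8,815,641.80.
Operating income = contribution − fixed costs = $8,815,641.80 − $3,366,000 = $5,449,641.80. Interest = $1,137,118.00.
DOL = $8,815,641.80 ÷ $5,449,641.80 = 1.6177; DFL = $5,449,641.80 ÷ $4,312,523.80 = 1.2637.
Combined leverage = 1.6177 × 1.2637 = 2.0443.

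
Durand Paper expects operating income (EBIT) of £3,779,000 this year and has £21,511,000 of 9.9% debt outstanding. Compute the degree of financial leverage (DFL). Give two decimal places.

Interest = £2,129,589.00.
DFL = EBIT ÷ (EBIT − I) = £3,779,000 ÷ (£3,779,000 − £2,129,589.00) = £3,779,000 ÷ £1,649,411.00 = 2.2911.

2.29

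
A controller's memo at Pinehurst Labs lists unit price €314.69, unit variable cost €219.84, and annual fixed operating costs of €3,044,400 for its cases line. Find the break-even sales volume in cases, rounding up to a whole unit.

32,097 cases

Each unit contributes €314.69 − €219.84 = €94.85.
Break-even volume = fixed costs ÷ CM per unit = €3,044,400 ÷ €94.85 = 32,097.00, so 32,097 cases.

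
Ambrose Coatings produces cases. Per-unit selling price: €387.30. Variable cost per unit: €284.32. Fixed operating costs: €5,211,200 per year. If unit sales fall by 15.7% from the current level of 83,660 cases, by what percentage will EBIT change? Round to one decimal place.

-39.7%

Total contribution margin = 83,660 × €102.98 = €8,615,306.80.
Subtracting fixed costs: EBIT = €8,615,306.80 − €5,211,200 = €3,404,106.80.
Degree of operating leverage = €8,615,306.80 / €3,404,106.80 = 2.5309.
Operating income changes by 2.5309 × -15.7% = -39.7%.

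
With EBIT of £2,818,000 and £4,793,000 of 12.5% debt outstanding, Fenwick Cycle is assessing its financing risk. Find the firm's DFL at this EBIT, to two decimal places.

1.27

Annual interest charges come to £599,125.00.
Degree of financial leverage = EBIT / (EBIT − interest) = £2,818,000 / £2,218,875.00 = 1.2700.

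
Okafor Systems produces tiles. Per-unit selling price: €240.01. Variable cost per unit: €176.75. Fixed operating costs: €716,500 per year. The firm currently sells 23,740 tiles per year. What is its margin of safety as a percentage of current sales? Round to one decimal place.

Unit CM = price − variable cost = €240.01 − €176.75 = €63.26. Break-even units = €716,500 ÷ €63.26 = 11,326.27; break-even revenue = 11,326.27 × €240.01 = €2,718,418.67.
Current sales = 23,740 × €240.01 = €5,697,837.40.
Margin of safety = (€5,697,837.40 − €2,718,418.67) ÷ €5,697,837.40 = 52.3%.

52.3%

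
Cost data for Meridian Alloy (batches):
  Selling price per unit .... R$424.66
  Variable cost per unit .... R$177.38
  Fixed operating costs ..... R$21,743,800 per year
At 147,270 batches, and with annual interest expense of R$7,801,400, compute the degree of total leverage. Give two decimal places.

5.30

At 147,270 units, contribution = 147,270 × R$247.28 = R$36,416,925.60.
Subtracting fixed costs: EBIT = R$36,416,925.60 − R$21,743,800 = R$14,673,125.60. Interest = R$7,801,400.00.
DOL = R$36,416,925.60 ÷ R$14,673,125.60 = 2.4819; DFL = R$14,673,125.60 ÷ R$6,871,725.60 = 2.1353.
DCL = DOL × DFL = 2.4819 × 2.1353 = 5.2996.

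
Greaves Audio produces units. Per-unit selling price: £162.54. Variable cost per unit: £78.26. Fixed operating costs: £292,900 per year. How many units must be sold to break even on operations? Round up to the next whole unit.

3,476 units

Contribution margin per unit = £162.54 − £78.26 = £84.28.
Break-even Q = £292,900 / £84.28 = 3,475.32 → 3,476 units.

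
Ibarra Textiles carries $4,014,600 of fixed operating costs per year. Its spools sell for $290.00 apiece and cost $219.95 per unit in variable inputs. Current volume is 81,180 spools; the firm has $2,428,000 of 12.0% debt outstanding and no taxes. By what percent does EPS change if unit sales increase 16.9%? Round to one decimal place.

Total contribution margin = 81,180 × $70.05 = $5,686,659.00.
Operating income = contribution − fixed costs = $5,686,659.00 − $4,014,600 = $1,672,059.00.
After interest of $291,360.00, pre-tax earnings = $1,380,699.00.
DCL = total CM / (EBIT − I) = $5,686,659.00 / $1,380,699.00 = 4.1187.
EPS therefore changes by 4.1187 × (+16.9%) = +69.6%.

+69.6%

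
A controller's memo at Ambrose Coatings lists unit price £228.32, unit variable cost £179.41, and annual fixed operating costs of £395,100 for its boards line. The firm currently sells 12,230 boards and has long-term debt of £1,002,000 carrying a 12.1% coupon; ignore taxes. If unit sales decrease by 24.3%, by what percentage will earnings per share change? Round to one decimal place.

-177.6%

Contribution at this volume is 12,230 × £48.91 = £598,169.30.
Operating income = contribution − fixed costs = £598,169.30 − £395,100 = £203,069.30.
After interest of £121,242.00, pre-tax earnings = £81,827.30.
DCL = total CM / (EBIT − I) = £598,169.30 / £81,827.30 = 7.3101.
%ΔEPS = DCL × %ΔSales = 7.3101 × -24.3% = -177.6%.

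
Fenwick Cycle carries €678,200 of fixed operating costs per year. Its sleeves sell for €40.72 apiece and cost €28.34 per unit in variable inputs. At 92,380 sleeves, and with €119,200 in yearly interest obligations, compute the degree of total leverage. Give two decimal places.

At 92,380 units, contribution = 92,380 × €12.38 = €1,143,664.40.
Operating income = contribution − fixed costs = €1,143,664.40 − €678,200 = €465,464.40. Interest = €119,200.00, so EBIT − I = €346,264.40.
Degree of total leverage = total CM / (EBIT − interest) = €1,143,664.40 / €346,264.40 = 3.3029.

3.30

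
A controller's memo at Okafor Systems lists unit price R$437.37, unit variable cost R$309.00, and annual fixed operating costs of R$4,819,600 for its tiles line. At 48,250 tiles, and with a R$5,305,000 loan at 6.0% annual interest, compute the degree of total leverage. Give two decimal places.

Contribution at this volume is 48,250 × R$128.37 = R$6,193,852.50.
Operating income = contribution − fixed costs = R$6,193,852.50 − R$4,819,600 = R$1,374,252.50. Interest = R$318,300.00.
DOL = R$6,193,852.50 ÷ R$1,374,252.50 = 4.5071; DFL = R$1,374,252.50 ÷ R$1,055,952.50 = 1.3014.
Combined leverage = 4.5071 × 1.3014 = 5.8655.

5.87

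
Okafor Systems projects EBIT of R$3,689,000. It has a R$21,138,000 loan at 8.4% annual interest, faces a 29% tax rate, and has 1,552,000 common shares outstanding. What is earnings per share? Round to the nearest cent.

Pre-tax income = R$3,689,000 − R$1,775,592.00 = R$1,913,408.00.
Net income = R$1,913,408.00 × (1 − 0.29) = R$1,358,519.68.
Per share: R$1,358,519.68 / 1,552,000 shares = R$0.88.

R$0.88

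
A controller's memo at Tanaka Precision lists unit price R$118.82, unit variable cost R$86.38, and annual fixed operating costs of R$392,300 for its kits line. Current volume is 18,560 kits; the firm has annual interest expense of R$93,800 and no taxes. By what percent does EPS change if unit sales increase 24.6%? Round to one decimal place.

Contribution at this volume is 18,560 × R$32.44 = R$602,086.40.
EBIT = R$602,086.40 − R$392,300 = R$209,786.40.
After interest of R$93,800.00, pre-tax earnings = R$115,986.40.
Degree of combined leverage = contribution ÷ (EBIT − I) = R$602,086.40 ÷ R$115,986.40 = 5.1910.
%ΔEPS = DCL × %ΔSales = 5.1910 × +24.6% = +127.7%.

+127.7%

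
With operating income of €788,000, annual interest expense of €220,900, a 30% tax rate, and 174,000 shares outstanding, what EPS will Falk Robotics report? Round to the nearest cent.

Interest = €220,900.00, so EBT = €788,000 − €220,900.00 = €567,100.00.
Net income = €567,100.00 × (1 − 0.30) = €396,970.00.
Per share: €396,970.00 / 174,000 shares = €2.28.

€2.28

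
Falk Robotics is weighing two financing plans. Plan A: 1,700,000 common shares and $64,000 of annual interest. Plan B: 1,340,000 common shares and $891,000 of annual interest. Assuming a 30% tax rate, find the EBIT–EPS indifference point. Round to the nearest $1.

$3,969,278

At indifference, (EBIT − 64,000)(1 − t)/1,700,000 = (EBIT − 891,000)(1 − t)/1,340,000.
Cancelling (1 − t) and cross-multiplying: 1,340,000·(EBIT − 64,000) = 1,700,000·(EBIT − 891,000).
EBIT × (1,700,000 − 1,340,000) = 891,000 × 1,700,000 − 64,000 × 1,340,000 = 1,428,940,000,000, so EBIT = 1,428,940,000,000 ÷ 360,000 = 3,969,277.78.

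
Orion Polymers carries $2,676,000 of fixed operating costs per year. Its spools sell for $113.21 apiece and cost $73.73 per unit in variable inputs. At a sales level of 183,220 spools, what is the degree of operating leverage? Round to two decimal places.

1.59

Total contribution margin = 183,220 × $39.48 = $7,233,525.60.
Subtracting fixed costs: EBIT = $7,233,525.60 − $2,676,000 = $4,557,525.60.
Degree of operating leverage = $7,233,525.60 / $4,557,525.60 = 1.5872.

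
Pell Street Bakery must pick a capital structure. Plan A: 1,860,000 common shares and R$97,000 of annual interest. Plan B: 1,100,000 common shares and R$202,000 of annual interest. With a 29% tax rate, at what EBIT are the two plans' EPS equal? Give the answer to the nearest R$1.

R$353,974

Set EPS_A = EPS_B: (EBIT − R$97,000)(1 − 0.29) ÷ 1,860,000 = (EBIT − R$202,000)(1 − 0.29) ÷ 1,100,000.
The (1 − t) factor cancels: (EBIT − 97,000) × 1,100,000 = (EBIT − 202,000) × 1,860,000.
Solving, EBIT = (202,000·1,860,000 − 97,000·1,100,000) / (1,860,000 − 1,100,000) = 269,020,000,000 / 760,000 = 353,973.68.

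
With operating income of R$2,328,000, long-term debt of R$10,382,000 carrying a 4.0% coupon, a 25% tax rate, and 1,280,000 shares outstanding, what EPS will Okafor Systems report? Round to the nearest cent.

Pre-tax income = R$2,328,000 − R$415,280.00 = R$1,912,720.00.
Net income = R$1,912,720.00 × (1 − 0.25) = R$1,434,540.00.
Per share: R$1,434,540.00 / 1,280,000 shares = R$1.12.

R$1.12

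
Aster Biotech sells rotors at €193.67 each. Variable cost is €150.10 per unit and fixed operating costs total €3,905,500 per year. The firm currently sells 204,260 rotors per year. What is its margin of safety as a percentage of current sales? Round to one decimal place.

Each unit contributes €193.67 − €150.10 = €43.57. Break-even units = €3,905,500 ÷ €43.57 = 89,637.37; break-even revenue = 89,637.37 × €193.67 = €17,360,068.51.
Current sales = 204,260 × €193.67 = €39,559,034.20.
Margin of safety = (€39,559,034.20 − €17,360,068.51) ÷ €39,559,034.20 = 56.1%.

56.1%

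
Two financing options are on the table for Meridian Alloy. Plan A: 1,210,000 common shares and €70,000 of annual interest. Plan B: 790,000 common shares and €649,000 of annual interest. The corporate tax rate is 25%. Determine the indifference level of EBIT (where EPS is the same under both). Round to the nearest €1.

Set EPS_A = EPS_B: (EBIT − €70,000)(1 − 0.25) ÷ 1,210,000 = (EBIT − €649,000)(1 − 0.25) ÷ 790,000.
The (1 − t) factor cancels: (EBIT − 70,000) × 790,000 = (EBIT − 649,000) × 1,210,000.
Solving, EBIT = (649,000·1,210,000 − 70,000·790,000) / (1,210,000 − 790,000) = 729,990,000,000 / 420,000 = 1,738,071.43.

€1,738,071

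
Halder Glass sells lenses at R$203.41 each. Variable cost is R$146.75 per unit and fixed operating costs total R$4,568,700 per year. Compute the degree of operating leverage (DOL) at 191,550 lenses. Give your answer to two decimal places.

1.73

Contribution at this volume is 191,550 × R$56.66 = R$10,853,223.00.
EBIT = R$10,853,223.00 − R$4,568,700 = R$6,284,523.00.
DOL = contribution ÷ EBIT = R$10,853,223.00 ÷ R$6,284,523.00 = 1.7270.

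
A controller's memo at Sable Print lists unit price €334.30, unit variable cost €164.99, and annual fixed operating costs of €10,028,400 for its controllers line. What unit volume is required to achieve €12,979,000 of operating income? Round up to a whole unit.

Each unit contributes €334.30 − €164.99 = €169.31.
Units = (FC + target) / CM = (€10,028,400 + €12,979,000) / €169.31 = 135,889.20, so 135,890 controllers.

135,890 controllers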